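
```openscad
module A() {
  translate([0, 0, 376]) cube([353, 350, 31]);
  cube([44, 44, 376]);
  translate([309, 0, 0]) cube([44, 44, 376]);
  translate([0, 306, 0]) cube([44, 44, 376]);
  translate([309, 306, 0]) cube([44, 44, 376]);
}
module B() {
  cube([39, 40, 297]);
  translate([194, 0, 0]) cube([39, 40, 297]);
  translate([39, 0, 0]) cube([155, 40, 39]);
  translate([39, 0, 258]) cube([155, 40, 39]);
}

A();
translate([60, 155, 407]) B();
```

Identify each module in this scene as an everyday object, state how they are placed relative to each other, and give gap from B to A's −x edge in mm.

A is a stool. B is a picture frame. The picture frame is on top of the stool, centred. The gap from the picture frame to the stool's −x edge is 60 mm.

The picture frame's min-x is at 60; the stool's min-x is 0; gap = 60 mm.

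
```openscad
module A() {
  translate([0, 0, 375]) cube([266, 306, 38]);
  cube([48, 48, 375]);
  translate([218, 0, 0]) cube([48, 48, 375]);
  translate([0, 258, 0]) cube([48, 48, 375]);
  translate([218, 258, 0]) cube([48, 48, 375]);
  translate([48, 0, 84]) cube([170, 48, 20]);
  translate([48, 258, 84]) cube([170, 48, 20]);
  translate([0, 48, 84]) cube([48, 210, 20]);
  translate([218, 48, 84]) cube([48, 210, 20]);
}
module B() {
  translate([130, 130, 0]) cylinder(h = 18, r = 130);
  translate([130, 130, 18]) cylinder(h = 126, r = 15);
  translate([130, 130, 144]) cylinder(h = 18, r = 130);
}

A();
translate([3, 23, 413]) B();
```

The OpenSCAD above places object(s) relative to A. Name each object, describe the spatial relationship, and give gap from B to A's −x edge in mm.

A is a stool. B is a spool. The spool is on top of the stool, centred. The gap from the spool to the stool's −x edge is 3 mm.

The spool's min-x is at 3; the stool's min-x is 0; gap = 3 mm.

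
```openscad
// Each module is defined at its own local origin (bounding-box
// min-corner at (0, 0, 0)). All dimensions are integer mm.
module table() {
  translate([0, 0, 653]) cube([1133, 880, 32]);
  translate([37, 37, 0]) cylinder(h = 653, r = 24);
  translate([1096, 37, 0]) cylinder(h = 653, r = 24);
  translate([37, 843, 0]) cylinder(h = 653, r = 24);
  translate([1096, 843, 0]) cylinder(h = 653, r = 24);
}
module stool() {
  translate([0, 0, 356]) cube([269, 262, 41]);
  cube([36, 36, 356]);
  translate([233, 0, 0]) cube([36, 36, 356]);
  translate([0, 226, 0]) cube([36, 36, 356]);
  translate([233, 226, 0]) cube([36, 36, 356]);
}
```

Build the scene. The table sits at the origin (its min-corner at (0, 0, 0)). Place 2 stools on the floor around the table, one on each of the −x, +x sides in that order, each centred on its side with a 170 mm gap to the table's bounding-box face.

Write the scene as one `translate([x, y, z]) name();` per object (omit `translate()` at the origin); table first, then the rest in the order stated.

table();
translate([-439, 309, 0]) stool();
translate([1303, 309, 0]) stool();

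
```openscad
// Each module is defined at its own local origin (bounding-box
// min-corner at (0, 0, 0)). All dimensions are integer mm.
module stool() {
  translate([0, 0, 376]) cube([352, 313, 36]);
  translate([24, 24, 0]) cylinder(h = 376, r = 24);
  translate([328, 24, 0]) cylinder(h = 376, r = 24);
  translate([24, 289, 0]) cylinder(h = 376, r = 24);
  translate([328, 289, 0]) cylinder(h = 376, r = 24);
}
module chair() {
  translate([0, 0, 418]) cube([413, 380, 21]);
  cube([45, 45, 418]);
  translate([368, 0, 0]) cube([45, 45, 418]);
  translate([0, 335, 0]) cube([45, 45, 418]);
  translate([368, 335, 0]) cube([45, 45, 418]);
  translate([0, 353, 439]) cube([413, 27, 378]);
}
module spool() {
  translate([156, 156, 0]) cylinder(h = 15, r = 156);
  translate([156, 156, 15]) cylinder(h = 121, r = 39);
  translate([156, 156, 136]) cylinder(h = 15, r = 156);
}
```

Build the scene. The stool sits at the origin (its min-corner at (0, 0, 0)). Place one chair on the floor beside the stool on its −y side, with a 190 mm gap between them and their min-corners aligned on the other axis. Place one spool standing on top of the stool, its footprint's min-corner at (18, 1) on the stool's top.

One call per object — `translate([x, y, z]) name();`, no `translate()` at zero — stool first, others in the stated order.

stool();
translate([0, -570, 0]) chair();
translate([18, 1, 412]) spool();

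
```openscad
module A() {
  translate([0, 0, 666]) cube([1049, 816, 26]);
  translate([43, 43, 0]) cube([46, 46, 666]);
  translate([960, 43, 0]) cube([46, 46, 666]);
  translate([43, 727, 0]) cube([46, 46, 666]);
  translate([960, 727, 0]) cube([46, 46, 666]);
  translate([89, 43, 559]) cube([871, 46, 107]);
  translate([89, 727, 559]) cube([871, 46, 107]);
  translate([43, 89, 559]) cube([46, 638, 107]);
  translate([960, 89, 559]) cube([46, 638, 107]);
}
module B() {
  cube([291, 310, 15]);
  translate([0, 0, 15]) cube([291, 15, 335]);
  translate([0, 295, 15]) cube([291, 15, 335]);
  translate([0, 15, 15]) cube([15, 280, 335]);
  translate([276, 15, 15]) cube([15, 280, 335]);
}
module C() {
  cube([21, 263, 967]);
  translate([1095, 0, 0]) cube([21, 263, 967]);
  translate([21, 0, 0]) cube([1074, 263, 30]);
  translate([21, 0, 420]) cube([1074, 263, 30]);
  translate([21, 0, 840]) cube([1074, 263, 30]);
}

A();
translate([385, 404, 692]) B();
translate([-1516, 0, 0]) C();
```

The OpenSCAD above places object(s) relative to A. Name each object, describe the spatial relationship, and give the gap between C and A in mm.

The bookshelf's nearest face is 400 mm from the table's −x face.

A is a table. B is an open box. C is a bookshelf. The open box is on top of the table. The bookshelf is on the floor beside the table on its −x side. The gap between the bookshelf and the table is 400 mm.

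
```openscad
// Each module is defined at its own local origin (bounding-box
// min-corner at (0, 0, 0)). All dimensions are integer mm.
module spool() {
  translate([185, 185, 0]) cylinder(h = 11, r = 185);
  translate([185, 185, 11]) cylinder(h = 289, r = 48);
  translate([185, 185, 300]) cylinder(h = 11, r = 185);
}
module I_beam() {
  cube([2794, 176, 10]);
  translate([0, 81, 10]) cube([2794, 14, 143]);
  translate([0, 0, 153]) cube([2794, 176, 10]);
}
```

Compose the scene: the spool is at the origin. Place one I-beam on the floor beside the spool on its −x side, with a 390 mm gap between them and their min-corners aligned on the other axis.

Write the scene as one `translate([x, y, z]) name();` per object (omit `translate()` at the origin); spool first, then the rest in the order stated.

spool();
translate([-3184, 0, 0]) I_beam();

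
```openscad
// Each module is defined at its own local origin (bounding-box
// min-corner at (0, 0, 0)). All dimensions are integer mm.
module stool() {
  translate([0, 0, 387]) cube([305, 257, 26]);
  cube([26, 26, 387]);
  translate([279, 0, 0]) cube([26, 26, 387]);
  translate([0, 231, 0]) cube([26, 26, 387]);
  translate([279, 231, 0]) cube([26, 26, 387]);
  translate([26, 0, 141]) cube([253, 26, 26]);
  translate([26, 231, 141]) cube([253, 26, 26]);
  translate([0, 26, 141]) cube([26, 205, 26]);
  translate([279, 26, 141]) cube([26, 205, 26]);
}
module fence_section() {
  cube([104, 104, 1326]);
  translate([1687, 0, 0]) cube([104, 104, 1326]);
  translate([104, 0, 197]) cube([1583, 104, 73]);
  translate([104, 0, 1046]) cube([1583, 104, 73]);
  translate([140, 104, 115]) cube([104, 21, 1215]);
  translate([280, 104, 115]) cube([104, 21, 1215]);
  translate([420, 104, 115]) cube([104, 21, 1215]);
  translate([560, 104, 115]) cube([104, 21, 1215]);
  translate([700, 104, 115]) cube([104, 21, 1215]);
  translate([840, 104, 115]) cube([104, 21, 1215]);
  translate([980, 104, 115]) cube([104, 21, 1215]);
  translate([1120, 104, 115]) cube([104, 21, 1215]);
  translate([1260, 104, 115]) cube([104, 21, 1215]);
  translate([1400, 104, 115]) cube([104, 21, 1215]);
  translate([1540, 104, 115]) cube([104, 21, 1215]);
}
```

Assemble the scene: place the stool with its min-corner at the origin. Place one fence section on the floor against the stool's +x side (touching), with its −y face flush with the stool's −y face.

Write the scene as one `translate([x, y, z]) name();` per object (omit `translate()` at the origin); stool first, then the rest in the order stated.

stool();
translate([305, 0, 0]) fence_section();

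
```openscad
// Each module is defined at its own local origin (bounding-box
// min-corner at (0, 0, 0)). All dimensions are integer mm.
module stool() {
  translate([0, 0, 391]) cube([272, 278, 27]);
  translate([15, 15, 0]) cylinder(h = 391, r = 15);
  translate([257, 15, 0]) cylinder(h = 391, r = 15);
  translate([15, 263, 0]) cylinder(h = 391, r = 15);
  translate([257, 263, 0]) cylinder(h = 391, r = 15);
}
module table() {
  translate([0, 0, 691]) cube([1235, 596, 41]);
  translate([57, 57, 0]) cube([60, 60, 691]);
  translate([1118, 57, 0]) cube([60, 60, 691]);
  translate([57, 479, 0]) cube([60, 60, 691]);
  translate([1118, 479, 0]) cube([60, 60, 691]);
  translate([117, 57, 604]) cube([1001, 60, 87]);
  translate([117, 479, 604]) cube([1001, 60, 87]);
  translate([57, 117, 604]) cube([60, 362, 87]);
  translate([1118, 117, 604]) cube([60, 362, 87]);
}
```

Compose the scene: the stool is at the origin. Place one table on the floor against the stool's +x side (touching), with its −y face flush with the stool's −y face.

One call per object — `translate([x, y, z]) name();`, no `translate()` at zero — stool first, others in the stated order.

stool();
translate([272, 0, 0]) table();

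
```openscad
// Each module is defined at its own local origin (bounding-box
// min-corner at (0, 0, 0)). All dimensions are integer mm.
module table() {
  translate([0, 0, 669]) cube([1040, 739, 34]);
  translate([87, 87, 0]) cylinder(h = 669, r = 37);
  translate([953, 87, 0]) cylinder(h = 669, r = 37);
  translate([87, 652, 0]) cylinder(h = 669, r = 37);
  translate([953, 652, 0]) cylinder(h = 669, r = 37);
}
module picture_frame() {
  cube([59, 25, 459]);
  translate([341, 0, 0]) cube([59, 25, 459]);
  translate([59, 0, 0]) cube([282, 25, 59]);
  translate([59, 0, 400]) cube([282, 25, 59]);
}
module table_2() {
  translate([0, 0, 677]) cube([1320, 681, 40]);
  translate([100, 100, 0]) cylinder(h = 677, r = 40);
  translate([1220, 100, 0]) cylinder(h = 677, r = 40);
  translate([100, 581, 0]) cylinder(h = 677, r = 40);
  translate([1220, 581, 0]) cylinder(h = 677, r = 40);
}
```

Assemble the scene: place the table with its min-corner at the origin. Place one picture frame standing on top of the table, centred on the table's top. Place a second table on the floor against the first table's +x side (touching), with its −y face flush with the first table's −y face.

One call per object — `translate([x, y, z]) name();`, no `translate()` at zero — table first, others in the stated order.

table();
translate([320, 357, 703]) picture_frame();
translate([1040, 0, 0]) table_2();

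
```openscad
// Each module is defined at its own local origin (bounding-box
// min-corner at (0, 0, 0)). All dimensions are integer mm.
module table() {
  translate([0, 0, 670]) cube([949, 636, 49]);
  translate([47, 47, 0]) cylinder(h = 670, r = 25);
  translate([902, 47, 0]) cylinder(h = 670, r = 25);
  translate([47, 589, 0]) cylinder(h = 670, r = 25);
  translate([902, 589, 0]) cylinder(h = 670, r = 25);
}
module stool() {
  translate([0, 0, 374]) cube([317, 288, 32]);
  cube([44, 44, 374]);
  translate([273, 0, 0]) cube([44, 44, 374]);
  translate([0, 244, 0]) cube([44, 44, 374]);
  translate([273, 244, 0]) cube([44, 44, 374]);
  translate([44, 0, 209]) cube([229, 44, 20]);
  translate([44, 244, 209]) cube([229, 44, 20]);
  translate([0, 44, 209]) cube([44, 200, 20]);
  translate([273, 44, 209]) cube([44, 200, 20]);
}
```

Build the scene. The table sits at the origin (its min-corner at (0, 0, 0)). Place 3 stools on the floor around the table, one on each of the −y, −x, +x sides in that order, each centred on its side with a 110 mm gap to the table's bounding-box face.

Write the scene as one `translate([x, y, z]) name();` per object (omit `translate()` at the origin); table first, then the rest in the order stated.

table();
translate([316, -398, 0]) stool();
translate([-427, 174, 0]) stool();
translate([1059, 174, 0]) stool();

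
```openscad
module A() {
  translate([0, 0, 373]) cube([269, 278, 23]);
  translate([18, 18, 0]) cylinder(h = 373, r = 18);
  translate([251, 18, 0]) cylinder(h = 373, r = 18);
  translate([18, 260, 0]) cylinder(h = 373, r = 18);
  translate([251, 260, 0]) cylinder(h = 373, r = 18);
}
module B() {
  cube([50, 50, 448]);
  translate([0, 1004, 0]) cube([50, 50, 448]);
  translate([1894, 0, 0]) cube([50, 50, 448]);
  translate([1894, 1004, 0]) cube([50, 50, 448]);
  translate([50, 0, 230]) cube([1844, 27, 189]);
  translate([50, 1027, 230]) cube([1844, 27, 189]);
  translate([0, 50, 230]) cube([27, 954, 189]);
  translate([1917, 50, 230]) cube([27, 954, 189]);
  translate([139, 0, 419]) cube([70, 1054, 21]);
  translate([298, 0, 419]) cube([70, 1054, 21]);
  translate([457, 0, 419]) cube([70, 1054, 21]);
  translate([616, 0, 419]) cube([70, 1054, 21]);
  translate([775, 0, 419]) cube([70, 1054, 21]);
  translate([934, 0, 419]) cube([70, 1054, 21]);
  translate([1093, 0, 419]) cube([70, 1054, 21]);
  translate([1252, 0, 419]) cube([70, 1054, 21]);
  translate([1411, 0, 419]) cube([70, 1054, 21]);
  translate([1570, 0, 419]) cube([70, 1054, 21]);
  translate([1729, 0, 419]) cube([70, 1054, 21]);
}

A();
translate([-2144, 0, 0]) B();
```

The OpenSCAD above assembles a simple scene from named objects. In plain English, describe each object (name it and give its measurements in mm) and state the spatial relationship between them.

A is a simple wooden stool: a rectangular seat 269 mm (x) by 278 mm (y), 23 mm thick, top face at z = 396 mm, on four round legs, each 36 mm in diameter. The legs rest on z = 0, each leg's axis is inset half a diameter from the nearest pair of seat edges (so the leg's bounding box is flush with the corner).

B is a bed frame 1944 mm long (x) by 1054 mm wide (y). Four 50×50 mm corner posts, 448 mm tall, at the corners of the footprint. Four rails of 27 mm thickness and 189 mm height run between adjacent posts with their undersides at z = 230 mm, their outer faces flush with the outside of the frame (the two x-running rails run between the posts' inner faces; the two y-running rails run between the posts' inner faces). 11 slats, each 70 mm wide (x) and 21 mm thick, lie across the top of the two x-running rails, running the full 1054 mm width of the frame in y; the slats are evenly spaced along x between the inner faces of the end posts with equal gaps (rounded down to the nearest mm) at the −x end and between each pair — any rounding remainder accumulates at the +x end.

The bed frame is on the floor beside the stool on its −x side.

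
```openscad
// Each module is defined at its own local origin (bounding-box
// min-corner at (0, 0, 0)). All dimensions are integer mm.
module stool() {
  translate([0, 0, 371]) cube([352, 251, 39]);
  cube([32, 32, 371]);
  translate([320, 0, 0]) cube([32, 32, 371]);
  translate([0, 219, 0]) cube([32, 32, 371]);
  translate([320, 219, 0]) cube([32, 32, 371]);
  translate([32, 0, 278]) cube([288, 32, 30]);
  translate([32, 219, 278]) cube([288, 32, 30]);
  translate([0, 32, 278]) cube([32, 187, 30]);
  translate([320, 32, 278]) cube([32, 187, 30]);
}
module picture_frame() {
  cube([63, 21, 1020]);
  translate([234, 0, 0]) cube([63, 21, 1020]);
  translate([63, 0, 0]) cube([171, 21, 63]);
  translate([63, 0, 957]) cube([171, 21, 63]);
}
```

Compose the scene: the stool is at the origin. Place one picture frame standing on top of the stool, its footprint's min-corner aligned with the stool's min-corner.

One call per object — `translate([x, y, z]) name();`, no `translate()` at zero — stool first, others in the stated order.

stool();
translate([0, 0, 410]) picture_frame();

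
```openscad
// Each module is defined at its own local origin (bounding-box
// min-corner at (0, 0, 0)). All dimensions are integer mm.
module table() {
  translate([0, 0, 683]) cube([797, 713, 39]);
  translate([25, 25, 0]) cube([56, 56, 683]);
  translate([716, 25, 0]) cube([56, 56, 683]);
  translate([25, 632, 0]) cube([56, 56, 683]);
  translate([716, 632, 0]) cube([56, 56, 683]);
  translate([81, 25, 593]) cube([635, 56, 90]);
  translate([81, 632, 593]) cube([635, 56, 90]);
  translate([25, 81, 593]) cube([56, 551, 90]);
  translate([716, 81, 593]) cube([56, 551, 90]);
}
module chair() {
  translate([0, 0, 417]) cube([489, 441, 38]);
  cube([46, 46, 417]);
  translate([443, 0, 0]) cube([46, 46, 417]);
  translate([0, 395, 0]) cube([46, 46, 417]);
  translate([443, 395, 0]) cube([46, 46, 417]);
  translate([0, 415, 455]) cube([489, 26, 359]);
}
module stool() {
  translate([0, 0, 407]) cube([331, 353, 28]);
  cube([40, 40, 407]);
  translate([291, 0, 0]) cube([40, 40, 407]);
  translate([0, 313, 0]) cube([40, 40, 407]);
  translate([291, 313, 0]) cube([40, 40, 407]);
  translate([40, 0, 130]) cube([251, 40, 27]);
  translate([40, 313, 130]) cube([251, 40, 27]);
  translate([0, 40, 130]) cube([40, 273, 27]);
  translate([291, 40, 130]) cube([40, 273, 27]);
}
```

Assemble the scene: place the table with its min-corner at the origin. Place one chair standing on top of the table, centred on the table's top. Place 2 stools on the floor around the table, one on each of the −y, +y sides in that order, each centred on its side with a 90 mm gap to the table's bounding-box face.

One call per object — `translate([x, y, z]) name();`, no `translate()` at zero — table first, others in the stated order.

table();
translate([154, 136, 722]) chair();
translate([233, -443, 0]) stool();
translate([233, 803, 0]) stool();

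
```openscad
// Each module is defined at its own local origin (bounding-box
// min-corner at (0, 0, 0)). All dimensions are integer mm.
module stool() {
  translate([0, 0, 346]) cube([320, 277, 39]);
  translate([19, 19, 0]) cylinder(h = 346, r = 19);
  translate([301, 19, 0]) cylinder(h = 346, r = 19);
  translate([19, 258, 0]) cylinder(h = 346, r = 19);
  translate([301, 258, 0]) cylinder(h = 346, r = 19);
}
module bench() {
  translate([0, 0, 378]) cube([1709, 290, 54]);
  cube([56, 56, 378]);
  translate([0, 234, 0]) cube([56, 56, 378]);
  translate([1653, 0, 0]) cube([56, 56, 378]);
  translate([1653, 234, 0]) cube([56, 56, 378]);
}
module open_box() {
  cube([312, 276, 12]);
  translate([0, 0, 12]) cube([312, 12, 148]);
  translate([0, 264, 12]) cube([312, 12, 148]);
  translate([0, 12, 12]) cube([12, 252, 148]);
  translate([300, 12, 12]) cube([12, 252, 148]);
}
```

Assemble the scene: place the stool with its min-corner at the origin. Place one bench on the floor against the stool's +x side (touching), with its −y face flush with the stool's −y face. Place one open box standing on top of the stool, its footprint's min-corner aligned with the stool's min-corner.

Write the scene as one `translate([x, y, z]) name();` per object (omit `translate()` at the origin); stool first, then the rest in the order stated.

stool();
translate([320, 0, 0]) bench();
translate([0, 0, 385]) open_box();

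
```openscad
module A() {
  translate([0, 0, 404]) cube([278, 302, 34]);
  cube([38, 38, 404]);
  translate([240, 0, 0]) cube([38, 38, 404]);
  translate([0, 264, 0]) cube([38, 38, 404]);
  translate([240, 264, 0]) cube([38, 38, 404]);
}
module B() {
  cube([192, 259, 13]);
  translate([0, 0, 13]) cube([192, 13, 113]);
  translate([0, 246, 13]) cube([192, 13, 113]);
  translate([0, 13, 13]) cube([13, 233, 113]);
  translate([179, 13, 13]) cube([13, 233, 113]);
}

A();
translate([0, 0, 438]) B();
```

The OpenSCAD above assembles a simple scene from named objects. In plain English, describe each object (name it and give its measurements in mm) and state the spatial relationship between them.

A is a four-legged stool. The seat is 278×302 mm, 34 mm thick, top at z = 438 mm. It stands on four square legs, each 38×38 mm in cross-section, from z = 0 to the seat underside, each flush with a corner of the seat.

B is an open-topped rectangular box: outside dimensions 192×259×126 mm, with a uniform wall and base thickness of 13 mm. The base is a full 192×259 slab on the floor; four walls sit on top of the base. The front and back walls (the −y and +y sides) span the full width; the two side walls fit between them.

The open box is on top of the stool.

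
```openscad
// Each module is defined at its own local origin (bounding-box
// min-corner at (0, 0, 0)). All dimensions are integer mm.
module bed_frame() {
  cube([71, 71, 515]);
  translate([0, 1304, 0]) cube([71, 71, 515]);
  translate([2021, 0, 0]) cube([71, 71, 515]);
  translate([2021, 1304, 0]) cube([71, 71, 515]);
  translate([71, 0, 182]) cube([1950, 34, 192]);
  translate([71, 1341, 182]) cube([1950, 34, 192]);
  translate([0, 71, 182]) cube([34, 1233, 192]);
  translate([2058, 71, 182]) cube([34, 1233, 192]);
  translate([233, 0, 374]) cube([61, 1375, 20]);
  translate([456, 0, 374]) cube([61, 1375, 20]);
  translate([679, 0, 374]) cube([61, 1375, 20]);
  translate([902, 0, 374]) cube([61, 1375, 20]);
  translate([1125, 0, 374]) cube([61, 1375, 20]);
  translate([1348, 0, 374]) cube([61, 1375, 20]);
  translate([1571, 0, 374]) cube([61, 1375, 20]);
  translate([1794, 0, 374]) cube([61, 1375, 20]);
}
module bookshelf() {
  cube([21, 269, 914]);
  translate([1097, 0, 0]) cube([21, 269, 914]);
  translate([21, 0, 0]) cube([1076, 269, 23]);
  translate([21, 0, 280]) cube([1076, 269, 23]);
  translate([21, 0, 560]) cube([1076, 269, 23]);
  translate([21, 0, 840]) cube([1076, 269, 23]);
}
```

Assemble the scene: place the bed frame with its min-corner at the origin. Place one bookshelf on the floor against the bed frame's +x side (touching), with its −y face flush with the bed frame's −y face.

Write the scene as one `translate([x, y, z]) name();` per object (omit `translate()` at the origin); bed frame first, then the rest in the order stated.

bed_frame();
translate([2092, 0, 0]) bookshelf();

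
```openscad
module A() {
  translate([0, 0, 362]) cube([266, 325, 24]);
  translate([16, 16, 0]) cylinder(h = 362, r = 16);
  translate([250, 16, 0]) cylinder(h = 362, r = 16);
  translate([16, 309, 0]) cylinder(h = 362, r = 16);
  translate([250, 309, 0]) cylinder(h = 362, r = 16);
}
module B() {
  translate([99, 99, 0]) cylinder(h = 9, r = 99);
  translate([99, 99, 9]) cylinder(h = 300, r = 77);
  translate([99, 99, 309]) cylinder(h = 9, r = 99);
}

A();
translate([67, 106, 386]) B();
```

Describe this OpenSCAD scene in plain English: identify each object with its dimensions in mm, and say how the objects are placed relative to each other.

A is a four-legged stool. The seat is 266×325 mm, 24 mm thick, top at z = 386 mm. It stands on four round legs, each 32 mm in diameter, from z = 0 to the seat underside, each leg's axis is inset half a diameter from the nearest pair of seat edges (so the leg's bounding box is flush with the corner).

B is a spool: two coaxial disc flanges of radius 99 mm and thickness 9 mm, joined by a core cylinder of radius 77 mm and height 300 mm. The lower flange rests on z = 0 and the three cylinders share a vertical axis.

The spool is on top of the stool.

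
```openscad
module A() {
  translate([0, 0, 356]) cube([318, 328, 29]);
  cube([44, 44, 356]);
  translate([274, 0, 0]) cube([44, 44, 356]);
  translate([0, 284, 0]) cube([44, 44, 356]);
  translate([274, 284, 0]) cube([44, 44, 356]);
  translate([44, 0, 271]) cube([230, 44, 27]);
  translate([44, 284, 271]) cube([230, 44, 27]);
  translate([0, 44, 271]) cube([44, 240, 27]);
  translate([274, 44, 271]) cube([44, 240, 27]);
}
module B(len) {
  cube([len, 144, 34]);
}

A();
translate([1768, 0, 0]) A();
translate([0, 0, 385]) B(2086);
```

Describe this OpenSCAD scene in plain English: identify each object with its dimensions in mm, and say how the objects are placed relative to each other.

A is a four-legged stool. The seat is 318×328 mm, 29 mm thick, top at z = 385 mm. It stands on four square legs, each 44×44 mm in cross-section, from z = 0 to the seat underside, each flush with a corner of the seat. Four stretchers, 44 mm wide and 27 mm tall, connect adjacent legs with their undersides at z = 271 mm, each running between the inner faces of the legs it joins and aligned with the legs' outer faces on the other axis.

B is a rectangular beam 2086 mm long (x), 144 mm deep (y), 34 mm thick (z).

The beam spans the tops of two stools placed 1450 mm apart, resting at z = 385 mm.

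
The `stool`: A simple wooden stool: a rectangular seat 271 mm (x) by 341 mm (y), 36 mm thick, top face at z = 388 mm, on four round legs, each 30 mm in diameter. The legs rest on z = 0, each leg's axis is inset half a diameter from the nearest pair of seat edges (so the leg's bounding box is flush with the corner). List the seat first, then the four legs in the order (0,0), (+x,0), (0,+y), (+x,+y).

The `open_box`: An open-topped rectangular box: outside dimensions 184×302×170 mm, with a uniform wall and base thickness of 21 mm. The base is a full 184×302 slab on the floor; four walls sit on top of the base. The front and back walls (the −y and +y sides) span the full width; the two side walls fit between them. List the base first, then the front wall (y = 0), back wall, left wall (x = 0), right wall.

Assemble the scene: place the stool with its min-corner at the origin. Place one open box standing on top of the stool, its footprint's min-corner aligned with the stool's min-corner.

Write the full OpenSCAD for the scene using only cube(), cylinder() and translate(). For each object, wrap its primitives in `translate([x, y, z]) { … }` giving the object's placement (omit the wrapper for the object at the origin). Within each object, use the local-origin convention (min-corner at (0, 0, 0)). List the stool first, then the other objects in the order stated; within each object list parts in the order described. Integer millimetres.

translate([0, 0, 352]) cube([271, 341, 36]);
translate([15, 15, 0]) cylinder(h = 352, r = 15);
translate([256, 15, 0]) cylinder(h = 352, r = 15);
translate([15, 326, 0]) cylinder(h = 352, r = 15);
translate([256, 326, 0]) cylinder(h = 352, r = 15);
translate([0, 0, 388]) {
  cube([184, 302, 21]);
  translate([0, 0, 21]) cube([184, 21, 149]);
  translate([0, 281, 21]) cube([184, 21, 149]);
  translate([0, 21, 21]) cube([21, 260, 149]);
  translate([163, 21, 21]) cube([21, 260, 149]);
}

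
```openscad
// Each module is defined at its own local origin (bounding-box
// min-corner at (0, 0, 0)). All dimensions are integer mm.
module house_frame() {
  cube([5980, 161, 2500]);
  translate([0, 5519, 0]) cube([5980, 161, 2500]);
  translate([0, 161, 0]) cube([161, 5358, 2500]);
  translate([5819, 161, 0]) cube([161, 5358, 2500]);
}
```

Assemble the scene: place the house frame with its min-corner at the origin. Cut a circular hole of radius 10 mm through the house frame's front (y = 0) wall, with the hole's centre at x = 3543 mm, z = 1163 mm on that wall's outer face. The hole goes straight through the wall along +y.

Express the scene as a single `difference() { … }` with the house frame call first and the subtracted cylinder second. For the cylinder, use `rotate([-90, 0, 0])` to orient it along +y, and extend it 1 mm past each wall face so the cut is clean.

difference() {
  house_frame();
  translate([3543, -1, 1163]) rotate([-90, 0, 0]) cylinder(h = 163, r = 10);
}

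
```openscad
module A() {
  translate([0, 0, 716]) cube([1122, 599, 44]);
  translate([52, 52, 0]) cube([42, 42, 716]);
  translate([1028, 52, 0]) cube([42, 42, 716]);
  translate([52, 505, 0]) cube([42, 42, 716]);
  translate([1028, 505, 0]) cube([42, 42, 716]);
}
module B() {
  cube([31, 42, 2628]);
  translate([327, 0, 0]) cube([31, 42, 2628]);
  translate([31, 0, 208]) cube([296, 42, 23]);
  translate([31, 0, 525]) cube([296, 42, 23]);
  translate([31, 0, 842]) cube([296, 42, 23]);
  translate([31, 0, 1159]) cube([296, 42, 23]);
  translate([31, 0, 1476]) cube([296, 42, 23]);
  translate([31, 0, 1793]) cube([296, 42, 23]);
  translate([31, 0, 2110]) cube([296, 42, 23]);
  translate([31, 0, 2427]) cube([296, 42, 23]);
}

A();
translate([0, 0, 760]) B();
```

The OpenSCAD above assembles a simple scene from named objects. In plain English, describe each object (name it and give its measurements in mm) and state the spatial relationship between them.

A is a rectangular dining table. The top is 1122×599×44 mm with its upper surface at z = 760 mm. It stands on four 42×42 mm square legs, each inset 52 mm from the nearest pair of top edges, running from the floor to the underside of the top.

B is a wooden ladder with two side rails of 31×42 mm section and 2628 mm height, set 358 mm apart overall. Between them run 8 rectangular rungs (42 mm deep, 23 mm thick), front faces flush with the rails' −y face. The bottom of the first rung is 208 mm above the floor and each subsequent rung is 317 mm higher than the one below.

The ladder is on top of the table.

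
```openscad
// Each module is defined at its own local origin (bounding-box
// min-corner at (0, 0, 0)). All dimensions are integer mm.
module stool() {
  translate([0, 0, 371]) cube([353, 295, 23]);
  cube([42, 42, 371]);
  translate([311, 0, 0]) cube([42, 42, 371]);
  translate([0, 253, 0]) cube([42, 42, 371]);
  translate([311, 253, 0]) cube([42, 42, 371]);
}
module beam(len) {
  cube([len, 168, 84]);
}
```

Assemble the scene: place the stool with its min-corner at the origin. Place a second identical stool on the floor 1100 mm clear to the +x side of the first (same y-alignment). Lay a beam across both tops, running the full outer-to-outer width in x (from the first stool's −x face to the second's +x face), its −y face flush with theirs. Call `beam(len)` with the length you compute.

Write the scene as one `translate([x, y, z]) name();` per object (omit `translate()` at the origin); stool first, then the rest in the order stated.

stool();
translate([1453, 0, 0]) stool();
translate([0, 0, 394]) beam(1806);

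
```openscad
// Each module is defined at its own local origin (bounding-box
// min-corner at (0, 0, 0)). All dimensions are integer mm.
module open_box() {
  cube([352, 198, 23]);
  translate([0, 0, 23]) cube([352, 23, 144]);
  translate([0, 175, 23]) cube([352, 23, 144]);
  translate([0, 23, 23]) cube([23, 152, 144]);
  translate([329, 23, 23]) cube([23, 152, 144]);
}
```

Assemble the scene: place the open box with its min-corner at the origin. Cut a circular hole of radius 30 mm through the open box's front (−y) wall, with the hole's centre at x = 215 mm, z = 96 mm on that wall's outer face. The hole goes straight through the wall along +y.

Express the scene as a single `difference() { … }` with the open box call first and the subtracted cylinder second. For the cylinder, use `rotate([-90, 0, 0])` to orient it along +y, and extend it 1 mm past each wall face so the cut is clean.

difference() {
  open_box();
  translate([215, -1, 96]) rotate([-90, 0, 0]) cylinder(h = 25, r = 30);
}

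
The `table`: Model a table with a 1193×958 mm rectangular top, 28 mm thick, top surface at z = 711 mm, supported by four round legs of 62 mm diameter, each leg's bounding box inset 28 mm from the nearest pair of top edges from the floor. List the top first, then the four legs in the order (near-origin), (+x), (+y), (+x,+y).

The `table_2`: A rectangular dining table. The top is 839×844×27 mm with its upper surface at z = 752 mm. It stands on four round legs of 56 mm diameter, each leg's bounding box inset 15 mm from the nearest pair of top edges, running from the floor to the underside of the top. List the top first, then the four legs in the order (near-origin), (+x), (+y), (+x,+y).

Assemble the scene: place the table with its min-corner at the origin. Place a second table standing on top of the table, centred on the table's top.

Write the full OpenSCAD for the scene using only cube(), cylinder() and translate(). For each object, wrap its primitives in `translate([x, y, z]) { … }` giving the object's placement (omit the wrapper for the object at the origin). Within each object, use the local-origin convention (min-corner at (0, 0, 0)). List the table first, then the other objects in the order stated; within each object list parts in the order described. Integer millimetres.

translate([0, 0, 683]) cube([1193, 958, 28]);
translate([59, 59, 0]) cylinder(h = 683, r = 31);
translate([1134, 59, 0]) cylinder(h = 683, r = 31);
translate([59, 899, 0]) cylinder(h = 683, r = 31);
translate([1134, 899, 0]) cylinder(h = 683, r = 31);
translate([177, 57, 711]) {
  translate([0, 0, 725]) cube([839, 844, 27]);
  translate([43, 43, 0]) cylinder(h = 725, r = 28);
  translate([796, 43, 0]) cylinder(h = 725, r = 28);
  translate([43, 801, 0]) cylinder(h = 725, r = 28);
  translate([796, 801, 0]) cylinder(h = 725, r = 28);
}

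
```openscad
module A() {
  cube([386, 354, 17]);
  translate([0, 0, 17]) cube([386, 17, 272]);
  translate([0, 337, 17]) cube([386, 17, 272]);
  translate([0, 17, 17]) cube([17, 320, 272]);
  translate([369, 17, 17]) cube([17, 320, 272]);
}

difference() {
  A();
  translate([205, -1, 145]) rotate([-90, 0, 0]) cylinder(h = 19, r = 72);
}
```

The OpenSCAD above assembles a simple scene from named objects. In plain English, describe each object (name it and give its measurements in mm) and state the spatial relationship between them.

A is an open-topped rectangular box: outside dimensions 386×354×289 mm, with a uniform wall and base thickness of 17 mm. The base is a full 386×354 slab on the floor; four walls sit on top of the base. The front and back walls (the −y and +y sides) span the full width; the two side walls fit between them.

The open box has a circular hole of radius 72 mm through its front wall, centred at (x = 205, z = 145).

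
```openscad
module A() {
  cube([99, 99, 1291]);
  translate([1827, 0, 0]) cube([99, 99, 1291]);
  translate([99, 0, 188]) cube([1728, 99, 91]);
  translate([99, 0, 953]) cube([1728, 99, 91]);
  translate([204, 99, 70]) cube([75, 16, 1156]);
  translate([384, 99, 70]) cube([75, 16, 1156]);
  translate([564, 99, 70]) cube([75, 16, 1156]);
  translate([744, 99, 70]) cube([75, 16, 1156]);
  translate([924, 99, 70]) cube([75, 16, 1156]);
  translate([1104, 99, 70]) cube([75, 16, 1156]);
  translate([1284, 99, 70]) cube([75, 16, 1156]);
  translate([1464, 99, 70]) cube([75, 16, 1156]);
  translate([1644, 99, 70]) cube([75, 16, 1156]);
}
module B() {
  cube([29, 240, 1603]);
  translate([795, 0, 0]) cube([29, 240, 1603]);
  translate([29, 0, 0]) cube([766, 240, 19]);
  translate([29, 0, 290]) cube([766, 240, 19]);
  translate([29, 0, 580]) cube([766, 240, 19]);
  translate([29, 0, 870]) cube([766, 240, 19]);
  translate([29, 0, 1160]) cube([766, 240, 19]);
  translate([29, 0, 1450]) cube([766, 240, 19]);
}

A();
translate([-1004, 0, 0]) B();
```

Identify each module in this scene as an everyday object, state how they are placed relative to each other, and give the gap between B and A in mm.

The bookshelf's nearest face is 180 mm from the fence section's −x face.

A is a fence section. B is a bookshelf. The bookshelf is on the floor beside the fence section on its −x side. The gap between the bookshelf and the fence section is 180 mm.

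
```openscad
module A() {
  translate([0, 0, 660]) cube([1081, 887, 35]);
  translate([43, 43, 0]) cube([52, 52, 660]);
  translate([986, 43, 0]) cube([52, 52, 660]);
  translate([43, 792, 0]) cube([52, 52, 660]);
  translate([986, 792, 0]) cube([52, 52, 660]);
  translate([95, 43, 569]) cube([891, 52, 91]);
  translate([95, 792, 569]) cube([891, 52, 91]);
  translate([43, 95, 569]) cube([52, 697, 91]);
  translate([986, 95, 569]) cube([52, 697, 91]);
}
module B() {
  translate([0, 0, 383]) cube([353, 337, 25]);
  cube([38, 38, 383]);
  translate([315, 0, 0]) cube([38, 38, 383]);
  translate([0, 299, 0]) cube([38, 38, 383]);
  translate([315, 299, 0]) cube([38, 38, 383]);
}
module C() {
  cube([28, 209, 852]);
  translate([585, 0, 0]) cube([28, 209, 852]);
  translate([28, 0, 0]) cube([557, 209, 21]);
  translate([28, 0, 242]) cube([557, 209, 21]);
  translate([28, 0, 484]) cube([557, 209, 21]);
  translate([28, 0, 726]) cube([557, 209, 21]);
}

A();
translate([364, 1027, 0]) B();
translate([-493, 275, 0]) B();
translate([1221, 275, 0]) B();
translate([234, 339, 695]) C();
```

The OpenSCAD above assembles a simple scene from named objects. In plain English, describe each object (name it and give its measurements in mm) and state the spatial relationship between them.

A is a table with a 1081×887 mm rectangular top, 35 mm thick, top surface at z = 695 mm, supported by four 52×52 mm square legs, each inset 43 mm from the nearest pair of top edges, running from the floor. Four apron rails, 52 mm thick and 91 mm tall, run between adjacent legs with their top edges flush with the underside of the top and their outer faces flush with the legs' outer faces.

B is a four-legged stool. The seat is a 353×337×25 mm slab whose top surface is at z = 408 mm; four square legs, each 38×38 mm in cross-section, run from the floor (z = 0) to the underside of the seat, each flush with a corner of the seat.

C is a bookshelf 613 mm wide overall, 209 mm deep and 852 mm tall. The two sides are 28 mm thick vertical panels. 4 horizontal shelves of 21 mm thickness span between the inner faces of the sides; the lowest shelf sits on the floor and shelves are stacked with a clear vertical gap of 221 mm between each pair.

Three stools sit around the table at the +y, −x, +x sides. The bookshelf is on top of the table, centred.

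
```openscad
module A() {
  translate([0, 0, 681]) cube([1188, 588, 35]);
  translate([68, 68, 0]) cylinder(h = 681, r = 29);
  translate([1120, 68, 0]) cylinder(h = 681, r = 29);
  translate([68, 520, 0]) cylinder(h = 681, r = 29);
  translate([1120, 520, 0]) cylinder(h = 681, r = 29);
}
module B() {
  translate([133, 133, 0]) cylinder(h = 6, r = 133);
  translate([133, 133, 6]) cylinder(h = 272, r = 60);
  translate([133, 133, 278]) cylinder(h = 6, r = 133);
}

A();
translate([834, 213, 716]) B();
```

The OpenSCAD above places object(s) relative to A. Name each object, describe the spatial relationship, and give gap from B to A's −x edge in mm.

The spool's min-x is at 834; the table's min-x is 0; gap = 834 mm.

A is a table. B is a spool. The spool is on top of the table. The gap from the spool to the table's −x edge is 834 mm.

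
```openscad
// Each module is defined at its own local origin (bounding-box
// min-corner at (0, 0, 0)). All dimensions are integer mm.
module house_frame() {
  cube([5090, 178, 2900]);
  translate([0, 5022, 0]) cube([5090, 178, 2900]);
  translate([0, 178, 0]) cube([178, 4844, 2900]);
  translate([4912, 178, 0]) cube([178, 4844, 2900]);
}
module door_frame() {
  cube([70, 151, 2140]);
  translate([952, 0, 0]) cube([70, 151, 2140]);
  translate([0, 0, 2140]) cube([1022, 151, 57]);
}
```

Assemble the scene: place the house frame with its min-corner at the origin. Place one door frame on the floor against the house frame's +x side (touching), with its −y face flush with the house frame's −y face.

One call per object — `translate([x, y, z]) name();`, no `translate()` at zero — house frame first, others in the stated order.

house_frame();
translate([5090, 0, 0]) door_frame();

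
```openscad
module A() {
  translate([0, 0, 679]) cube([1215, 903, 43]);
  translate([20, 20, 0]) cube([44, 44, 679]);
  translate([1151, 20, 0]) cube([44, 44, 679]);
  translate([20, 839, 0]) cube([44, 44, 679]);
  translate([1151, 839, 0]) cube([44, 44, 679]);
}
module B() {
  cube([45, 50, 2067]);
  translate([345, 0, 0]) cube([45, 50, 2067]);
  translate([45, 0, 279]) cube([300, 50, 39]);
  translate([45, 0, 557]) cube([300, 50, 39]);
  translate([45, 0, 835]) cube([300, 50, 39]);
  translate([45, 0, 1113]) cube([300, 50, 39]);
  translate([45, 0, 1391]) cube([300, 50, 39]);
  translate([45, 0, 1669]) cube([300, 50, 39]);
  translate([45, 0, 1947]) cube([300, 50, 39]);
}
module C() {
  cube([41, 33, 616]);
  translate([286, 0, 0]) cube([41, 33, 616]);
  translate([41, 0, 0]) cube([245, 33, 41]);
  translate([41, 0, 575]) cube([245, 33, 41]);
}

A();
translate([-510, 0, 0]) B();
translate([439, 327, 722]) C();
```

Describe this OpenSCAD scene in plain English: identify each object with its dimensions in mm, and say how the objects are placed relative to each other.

A is a table: top 1215 mm (x) × 903 mm (y), 43 mm thick, upper face at z = 722 mm, on four 44×44 mm square legs, each inset 20 mm from the nearest pair of top edges, running from z = 0 to the bottom of the top.

B is a straight ladder. Two 45×50 mm vertical rails, 2067 mm tall, stand 390 mm apart (outside-to-outside) with their front faces coplanar on the −y side. 7 rungs, each 50 mm deep and 39 mm tall, span between the inner faces of the rails, front faces flush with the rails. The lowest rung's underside is at z = 279 mm and rungs are spaced 278 mm apart (underside to underside).

C is a rectangular picture frame lying in the x–z plane (depth along y). The opening is 245 mm wide (x) by 534 mm tall (z), surrounded by a border 41 mm wide on all four sides. The frame is 33 mm deep and is made of two full-height vertical stiles with two horizontal rails fitted between them.

The ladder is on the floor beside the table on its −x side. The picture frame is on top of the table.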